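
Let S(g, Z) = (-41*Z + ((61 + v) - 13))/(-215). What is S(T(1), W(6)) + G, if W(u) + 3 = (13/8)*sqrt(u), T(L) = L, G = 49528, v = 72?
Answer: 10648277/215 + 533*sqrt(6)/1720 ≈ 49528.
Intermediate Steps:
W(u) = -3 + 13*sqrt(u)/8 (W(u) = -3 + (13/8)*sqrt(u) = -3 + (13*(1/8))*sqrt(u) = -3 + 13*sqrt(u)/8)
S(g, Z) = -24/43 + 41*Z/215 (S(g, Z) = (-41*Z + ((61 + 72) - 13))/(-215) = (-41*Z + (133 - 13))*(-1/215) = (-41*Z + 120)*(-1/215) = (120 - 41*Z)*(-1/215) = -24/43 + 41*Z/215)
S(T(1), W(6)) + G = (-24/43 + 41*(-3 + 13*sqrt(6)/8)/215) + 49528 = (-24/43 + (-123/215 + 533*sqrt(6)/1720)) + 49528 = (-243/215 + 533*sqrt(6)/1720) + 49528 = 10648277/215 + 533*sqrt(6)/1720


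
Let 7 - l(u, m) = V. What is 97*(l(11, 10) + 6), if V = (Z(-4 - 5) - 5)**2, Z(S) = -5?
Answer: -8439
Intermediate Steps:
V = 100 (V = (-5 - 5)**2 = (-10)**2 = 100)
l(u, m) = -93 (l(u, m) = 7 - 1*100 = 7 - 100 = -93)
97*(l(11, 10) + 6) = 97*(-93 + 6) = 97*(-87) = -8439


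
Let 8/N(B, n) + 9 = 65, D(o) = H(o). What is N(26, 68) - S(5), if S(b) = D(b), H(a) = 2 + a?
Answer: -48/7 ≈ -6.8571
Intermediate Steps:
D(o) = 2 + o
S(b) = 2 + b
N(B, n) = ⅐ (N(B, n) = 8/(-9 + 65) = 8/56 = 8*(1/56) = ⅐)
N(26, 68) - S(5) = ⅐ - (2 + 5) = ⅐ - 1*7 = ⅐ - 7 = -48/7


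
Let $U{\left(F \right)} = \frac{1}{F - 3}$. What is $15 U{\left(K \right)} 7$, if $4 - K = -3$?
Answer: $\frac{105}{4} \approx 26.25$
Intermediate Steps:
$K = 7$ ($K = 4 - -3 = 4 + 3 = 7$)
$U{\left(F \right)} = \frac{1}{-3 + F}$
$15 U{\left(K \right)} 7 = \frac{15}{-3 + 7} \cdot 7 = \frac{15}{4} \cdot 7 = \frac{105}{4}$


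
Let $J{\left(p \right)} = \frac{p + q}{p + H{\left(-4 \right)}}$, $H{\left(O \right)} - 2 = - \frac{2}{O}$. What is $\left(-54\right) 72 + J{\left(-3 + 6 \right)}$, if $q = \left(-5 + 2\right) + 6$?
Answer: $- \frac{42756}{11} \approx -3886.9$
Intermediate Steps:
$q = 3$ ($q = -3 + 6 = 3$)
$H{\left(O \right)} = 2 - \frac{2}{O}$
$J{\left(p \right)} = \frac{3 + p}{\frac{5}{2} + p}$ ($J{\left(p \right)} = \frac{p + 3}{p + \left(2 - \frac{2}{-4}\right)} = \frac{3 + p}{p + \left(2 - - \frac{1}{2}\right)} = \frac{3 + p}{p + \left(2 + \frac{1}{2}\right)} = \frac{3 + p}{p + \frac{5}{2}} = \frac{3 + p}{\frac{5}{2} + p}$)
$\left(-54\right) 72 + J{\left(-3 + 6 \right)} = \left(-54\right) 72 + \frac{2 \left(3 + \left(-3 + 6\right)\right)}{5 + 2 \left(-3 + 6\right)} = -3888 + \frac{2 \left(3 + 3\right)}{5 + 2 \cdot 3} = -3888 + 2 \frac{1}{5 + 6} \cdot 6 = -3888 + 2 \cdot \frac{1}{11} \cdot 6 = -3888 + \frac{12}{11} = - \frac{42756}{11}$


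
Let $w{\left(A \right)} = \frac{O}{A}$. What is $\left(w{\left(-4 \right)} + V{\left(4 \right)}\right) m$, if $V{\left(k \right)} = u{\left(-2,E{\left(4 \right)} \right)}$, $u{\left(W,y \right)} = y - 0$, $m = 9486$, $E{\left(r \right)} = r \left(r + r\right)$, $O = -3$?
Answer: $\frac{621333}{2} \approx 3.1067 \cdot 10^{5}$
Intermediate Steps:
$E{\left(r \right)} = 2 r^{2}$ ($E{\left(r \right)} = r 2 r = 2 r^{2}$)
$w{\left(A \right)} = - \frac{3}{A}$
$u{\left(W,y \right)} = y$ ($u{\left(W,y \right)} = y + 0 = y$)
$V{\left(k \right)} = 32$ ($V{\left(k \right)} = 2 \cdot 4^{2} = 2 \cdot 16 = 32$)
$\left(w{\left(-4 \right)} + V{\left(4 \right)}\right) m = \left(- \frac{3}{-4} + 32\right) 9486 = \left(\left(-3\right) \left(- \frac{1}{4}\right) + 32\right) 9486 = \left(\frac{3}{4} + 32\right) 9486 = \frac{131}{4} \cdot 9486 = \frac{621333}{2}$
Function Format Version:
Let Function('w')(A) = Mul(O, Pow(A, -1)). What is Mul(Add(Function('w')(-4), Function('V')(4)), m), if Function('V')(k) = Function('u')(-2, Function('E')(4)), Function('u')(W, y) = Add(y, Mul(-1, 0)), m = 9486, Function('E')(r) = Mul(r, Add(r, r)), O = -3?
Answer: Rational(621333, 2) ≈ 3.1067e+5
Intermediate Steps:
Function('E')(r) = Mul(2, Pow(r, 2)) (Function('E')(r) = Mul(r, Mul(2, r)) = Mul(2, Pow(r, 2)))
Function('w')(A) = Mul(-3, Pow(A, -1))
Function('u')(W, y) = y (Function('u')(W, y) = Add(y, 0) = y)
Function('V')(k) = 32 (Function('V')(k) = Mul(2, Pow(4, 2)) = Mul(2, 16) = 32)
Mul(Add(Function('w')(-4), Function('V')(4)), m) = Mul(Add(Mul(-3, Pow(-4, -1)), 32), 9486) = Mul(Add(Mul(-3, Rational(-1, 4)), 32), 9486) = Mul(Add(Rational(3, 4), 32), 9486) = Mul(Rational(131, 4), 9486) = Rational(621333, 2)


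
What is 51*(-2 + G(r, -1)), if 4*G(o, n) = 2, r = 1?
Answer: -153/2 ≈ -76.500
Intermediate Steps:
G(o, n) = 1/2 (G(o, n) = (1/4)*2 = 1/2)
51*(-2 + G(r, -1)) = 51*(-2 + 1/2) = 51*(-3/2) = -153/2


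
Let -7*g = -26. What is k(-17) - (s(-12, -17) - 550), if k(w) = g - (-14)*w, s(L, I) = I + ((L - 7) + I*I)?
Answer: 439/7 ≈ 62.714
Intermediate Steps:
s(L, I) = -7 + I + L + I² (s(L, I) = I + ((-7 + L) + I²) = I + (-7 + L + I²) = -7 + I + L + I²)
g = 26/7 (g = -⅐*(-26) = 26/7 ≈ 3.7143)
k(w) = 26/7 + 14*w (k(w) = 26/7 - (-14)*w = 26/7 + 14*w)
k(-17) - (s(-12, -17) - 550) = (26/7 + 14*(-17)) - ((-7 - 17 - 12 + (-17)²) - 550) = (26/7 - 238) - ((-7 - 17 - 12 + 289) - 550) = -1640/7 - (253 - 550) = -1640/7 - 1*(-297) = -1640/7 + 297 = 439/7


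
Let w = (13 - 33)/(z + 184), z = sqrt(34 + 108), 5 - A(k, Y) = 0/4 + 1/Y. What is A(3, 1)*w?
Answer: -7360/16857 + 40*sqrt(142)/16857 ≈ -0.40834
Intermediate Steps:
A(k, Y) = 5 - 1/Y (A(k, Y) = 5 - (0/4 + 1/Y) = 5 - (0*(1/4) + 1/Y) = 5 - (0 + 1/Y) = 5 - 1/Y)
z = sqrt(142) ≈ 11.916
w = -20/(184 + sqrt(142)) (w = (13 - 33)/(sqrt(142) + 184) = -20/(184 + sqrt(142)) ≈ -0.10208)
A(3, 1)*w = (5 - 1/1)*(-1840/16857 + 10*sqrt(142)/16857) = (5 - 1*1)*(-1840/16857 + 10*sqrt(142)/16857) = (5 - 1)*(-1840/16857 + 10*sqrt(142)/16857) = 4*(-1840/16857 + 10*sqrt(142)/16857) = -7360/16857 + 40*sqrt(142)/16857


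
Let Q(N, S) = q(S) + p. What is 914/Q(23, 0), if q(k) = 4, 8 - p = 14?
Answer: -457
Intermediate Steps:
p = -6 (p = 8 - 1*14 = 8 - 14 = -6)
Q(N, S) = -2 (Q(N, S) = 4 - 6 = -2)
914/Q(23, 0) = 914/(-2) = 914*(-½) = -457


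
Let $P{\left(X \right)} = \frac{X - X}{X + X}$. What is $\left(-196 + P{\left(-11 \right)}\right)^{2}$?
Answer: $38416$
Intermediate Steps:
$P{\left(X \right)} = 0$ ($P{\left(X \right)} = \frac{0}{2 X} = 0 \frac{1}{2 X} = 0$)
$\left(-196 + P{\left(-11 \right)}\right)^{2} = \left(-196 + 0\right)^{2} = \left(-196\right)^{2} = 38416$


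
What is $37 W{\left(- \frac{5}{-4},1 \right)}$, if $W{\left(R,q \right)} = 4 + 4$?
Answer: $296$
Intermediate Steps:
$W{\left(R,q \right)} = 8$
$37 W{\left(- \frac{5}{-4},1 \right)} = 37 \cdot 8 = 296$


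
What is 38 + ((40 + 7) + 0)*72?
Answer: 3422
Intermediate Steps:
38 + ((40 + 7) + 0)*72 = 38 + (47 + 0)*72 = 38 + 47*72 = 38 + 3384 = 3422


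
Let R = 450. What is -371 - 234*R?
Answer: -105671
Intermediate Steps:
-371 - 234*R = -371 - 234*450 = -371 - 105300 = -105671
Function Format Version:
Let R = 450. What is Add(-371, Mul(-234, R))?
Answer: -105671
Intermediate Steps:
Add(-371, Mul(-234, R)) = Add(-371, Mul(-234, 450)) = Add(-371, -105300) = -105671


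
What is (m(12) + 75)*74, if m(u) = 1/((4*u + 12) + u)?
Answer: 199837/36 ≈ 5551.0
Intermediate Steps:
m(u) = 1/(12 + 5*u) (m(u) = 1/((12 + 4*u) + u) = 1/(12 + 5*u))
(m(12) + 75)*74 = (1/(12 + 5*12) + 75)*74 = (1/(12 + 60) + 75)*74 = (1/72 + 75)*74 = (5401/72)*74 = 199837/36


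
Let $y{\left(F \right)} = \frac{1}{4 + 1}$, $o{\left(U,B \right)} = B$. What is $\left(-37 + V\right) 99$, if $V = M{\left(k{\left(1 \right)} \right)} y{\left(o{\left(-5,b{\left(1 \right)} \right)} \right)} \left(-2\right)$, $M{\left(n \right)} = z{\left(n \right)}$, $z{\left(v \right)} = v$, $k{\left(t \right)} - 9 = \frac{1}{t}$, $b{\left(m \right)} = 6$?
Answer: $-4059$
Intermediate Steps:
$k{\left(t \right)} = 9 + \frac{1}{t}$
$y{\left(F \right)} = \frac{1}{5}$
$M{\left(n \right)} = n$
$V = -4$ ($V = \left(9 + 1^{-1}\right) \frac{1}{5} \left(-2\right) = \left(9 + 1\right) \frac{1}{5} \left(-2\right) = 10 \cdot \frac{1}{5} \left(-2\right) = 2 \left(-2\right) = -4$)
$\left(-37 + V\right) 99 = \left(-37 - 4\right) 99 = \left(-41\right) 99 = -4059$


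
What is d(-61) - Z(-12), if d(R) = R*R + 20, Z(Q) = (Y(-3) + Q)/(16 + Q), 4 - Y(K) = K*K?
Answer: 14981/4 ≈ 3745.3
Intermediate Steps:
Y(K) = 4 - K² (Y(K) = 4 - K*K = 4 - K²)
Z(Q) = (-5 + Q)/(16 + Q) (Z(Q) = ((4 - 1*(-3)²) + Q)/(16 + Q) = ((4 - 1*9) + Q)/(16 + Q) = ((4 - 9) + Q)/(16 + Q) = (-5 + Q)/(16 + Q))
d(R) = 20 + R² (d(R) = R² + 20 = 20 + R²)
d(-61) - Z(-12) = (20 + (-61)²) - (-5 - 12)/(16 - 12) = (20 + 3721) - (-17)/4 = 3741 - (-17)/4 = 3741 - 1*(-17/4) = 3741 + 17/4 = 14981/4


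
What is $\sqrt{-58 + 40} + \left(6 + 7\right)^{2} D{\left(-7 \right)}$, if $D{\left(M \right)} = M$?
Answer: $-1183 + 3 i \sqrt{2} \approx -1183.0 + 4.2426 i$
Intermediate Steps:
$\sqrt{-58 + 40} + \left(6 + 7\right)^{2} D{\left(-7 \right)} = \sqrt{-58 + 40} + \left(6 + 7\right)^{2} \left(-7\right) = \sqrt{-18} + 13^{2} \left(-7\right) = 3 i \sqrt{2} + 169 \left(-7\right) = 3 i \sqrt{2} - 1183 = -1183 + 3 i \sqrt{2}$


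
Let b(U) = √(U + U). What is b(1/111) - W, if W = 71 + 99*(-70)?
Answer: 6859 + √222/111 ≈ 6859.1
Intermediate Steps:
W = -6859 (W = 71 - 6930 = -6859)
b(U) = √2*√U (b(U) = √(2*U) = √2*√U)
b(1/111) - W = √2*√(1/111) - 1*(-6859) = √2*√(1/111) + 6859 = √2*(√111/111) + 6859 = √222/111 + 6859 = 6859 + √222/111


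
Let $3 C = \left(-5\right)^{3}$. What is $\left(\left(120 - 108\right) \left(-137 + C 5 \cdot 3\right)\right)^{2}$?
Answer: $83612736$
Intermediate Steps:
$C = - \frac{125}{3}$ ($C = \frac{\left(-5\right)^{3}}{3} = \frac{1}{3} \left(-125\right) = - \frac{125}{3} \approx -41.667$)
$\left(\left(120 - 108\right) \left(-137 + C 5 \cdot 3\right)\right)^{2} = \left(\left(120 - 108\right) \left(-137 + \left(- \frac{125}{3}\right) 5 \cdot 3\right)\right)^{2} = \left(12 \left(-137 - 625\right)\right)^{2} = \left(12 \left(-762\right)\right)^{2} = \left(-9144\right)^{2} = 83612736$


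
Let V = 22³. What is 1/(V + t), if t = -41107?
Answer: -1/30459 ≈ -3.2831e-5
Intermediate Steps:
V = 10648
1/(V + t) = 1/(10648 - 41107) = 1/(-30459) = -1/30459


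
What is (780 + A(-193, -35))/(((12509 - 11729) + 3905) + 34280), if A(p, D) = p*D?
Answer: 1507/7793 ≈ 0.19338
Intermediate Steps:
A(p, D) = D*p
(780 + A(-193, -35))/(((12509 - 11729) + 3905) + 34280) = (780 - 35*(-193))/(((12509 - 11729) + 3905) + 34280) = (780 + 6755)/((780 + 3905) + 34280) = 7535/(4685 + 34280) = 7535/38965 = 7535*(1/38965) = 1507/7793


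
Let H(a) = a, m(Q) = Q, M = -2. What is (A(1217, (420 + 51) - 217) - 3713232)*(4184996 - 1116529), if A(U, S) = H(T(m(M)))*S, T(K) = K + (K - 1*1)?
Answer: -11397826808434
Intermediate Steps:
T(K) = -1 + 2*K (T(K) = K + (K - 1) = K + (-1 + K) = -1 + 2*K)
A(U, S) = -5*S (A(U, S) = (-1 + 2*(-2))*S = (-1 - 4)*S = -5*S)
(A(1217, (420 + 51) - 217) - 3713232)*(4184996 - 1116529) = (-5*((420 + 51) - 217) - 3713232)*(4184996 - 1116529) = (-5*(471 - 217) - 3713232)*3068467 = (-5*254 - 3713232)*3068467 = (-1270 - 3713232)*3068467 = -3714502*3068467 = -11397826808434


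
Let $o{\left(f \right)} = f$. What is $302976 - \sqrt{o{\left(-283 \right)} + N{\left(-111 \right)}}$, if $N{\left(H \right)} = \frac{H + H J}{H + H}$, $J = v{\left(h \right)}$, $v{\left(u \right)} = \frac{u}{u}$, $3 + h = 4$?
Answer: $302976 - i \sqrt{282} \approx 3.0298 \cdot 10^{5} - 16.793 i$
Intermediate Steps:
$h = 1$ ($h = -3 + 4 = 1$)
$v{\left(u \right)} = 1$
$J = 1$
$N{\left(H \right)} = 1$ ($N{\left(H \right)} = \frac{H + H 1}{H + H} = \frac{H + H}{2 H} = 2 H \frac{1}{2 H} = 1$)
$302976 - \sqrt{o{\left(-283 \right)} + N{\left(-111 \right)}} = 302976 - \sqrt{-283 + 1} = 302976 - \sqrt{-282} = 302976 - i \sqrt{282}$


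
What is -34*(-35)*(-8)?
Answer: -9520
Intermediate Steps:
-34*(-35)*(-8) = 1190*(-8) = -9520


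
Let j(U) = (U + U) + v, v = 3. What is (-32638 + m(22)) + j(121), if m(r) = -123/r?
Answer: -712769/22 ≈ -32399.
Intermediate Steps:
j(U) = 3 + 2*U (j(U) = (U + U) + 3 = 2*U + 3 = 3 + 2*U)
(-32638 + m(22)) + j(121) = (-32638 - 123/22) + (3 + 2*121) = (-32638 - 123*1/22) + (3 + 242) = (-32638 - 123/22) + 245 = -718159/22 + 245 = -712769/22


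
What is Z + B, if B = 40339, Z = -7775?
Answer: 32564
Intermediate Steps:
Z + B = -7775 + 40339 = 32564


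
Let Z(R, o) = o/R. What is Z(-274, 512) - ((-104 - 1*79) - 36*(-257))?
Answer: -1242709/137 ≈ -9070.9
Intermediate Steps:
Z(-274, 512) - ((-104 - 1*79) - 36*(-257)) = 512/(-274) - ((-104 - 1*79) - 36*(-257)) = 512*(-1/274) - ((-104 - 79) + 9252) = -256/137 - (-183 + 9252) = -256/137 - 1*9069 = -256/137 - 9069 = -1242709/137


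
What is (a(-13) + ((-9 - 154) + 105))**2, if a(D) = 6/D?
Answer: 577600/169 ≈ 3417.8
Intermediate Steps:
(a(-13) + ((-9 - 154) + 105))**2 = (6/(-13) + ((-9 - 154) + 105))**2 = (6*(-1/13) + (-163 + 105))**2 = (-6/13 - 58)**2 = (-760/13)**2 = 577600/169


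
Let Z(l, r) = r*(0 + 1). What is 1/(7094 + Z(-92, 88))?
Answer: 1/7182 ≈ 0.00013924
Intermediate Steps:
Z(l, r) = r (Z(l, r) = r*1 = r)
1/(7094 + Z(-92, 88)) = 1/(7094 + 88) = 1/7182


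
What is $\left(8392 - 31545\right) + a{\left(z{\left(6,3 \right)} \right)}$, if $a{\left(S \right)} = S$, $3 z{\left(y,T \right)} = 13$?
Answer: $- \frac{69446}{3} \approx -23149.0$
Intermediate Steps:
$z{\left(y,T \right)} = \frac{13}{3}$ ($z{\left(y,T \right)} = \frac{1}{3} \cdot 13 = \frac{13}{3}$)
$\left(8392 - 31545\right) + a{\left(z{\left(6,3 \right)} \right)} = \left(8392 - 31545\right) + \frac{13}{3} = -23153 + \frac{13}{3} = - \frac{69446}{3}$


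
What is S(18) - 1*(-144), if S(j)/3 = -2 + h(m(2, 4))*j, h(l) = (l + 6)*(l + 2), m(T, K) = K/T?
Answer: 1866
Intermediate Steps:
h(l) = (2 + l)*(6 + l) (h(l) = (6 + l)*(2 + l) = (2 + l)*(6 + l))
S(j) = -6 + 96*j (S(j) = 3*(-2 + (12 + (4/2)² + 8*(4/2))*j) = 3*(-2 + (12 + (4*(½))² + 8*(4*(½)))*j) = 3*(-2 + (12 + 2² + 8*2)*j) = 3*(-2 + (12 + 4 + 16)*j) = 3*(-2 + 32*j) = -6 + 96*j)
S(18) - 1*(-144) = (-6 + 96*18) - 1*(-144) = (-6 + 1728) + 144 = 1722 + 144 = 1866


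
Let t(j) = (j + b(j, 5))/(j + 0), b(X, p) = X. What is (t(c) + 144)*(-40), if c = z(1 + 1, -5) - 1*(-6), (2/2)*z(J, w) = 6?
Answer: -5840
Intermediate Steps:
z(J, w) = 6
c = 12 (c = 6 - 1*(-6) = 6 + 6 = 12)
t(j) = 2 (t(j) = (j + j)/(j + 0) = (2*j)/j = 2)
(t(c) + 144)*(-40) = (2 + 144)*(-40) = 146*(-40) = -5840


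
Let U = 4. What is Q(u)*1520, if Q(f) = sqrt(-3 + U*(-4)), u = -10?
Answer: 1520*I*sqrt(19) ≈ 6625.5*I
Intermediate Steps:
Q(f) = I*sqrt(19) (Q(f) = sqrt(-3 + 4*(-4)) = sqrt(-3 - 16) = sqrt(-19) = I*sqrt(19))
Q(u)*1520 = (I*sqrt(19))*1520 = 1520*I*sqrt(19)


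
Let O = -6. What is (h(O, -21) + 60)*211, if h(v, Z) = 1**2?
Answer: 12871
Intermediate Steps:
h(v, Z) = 1
(h(O, -21) + 60)*211 = (1 + 60)*211 = 61*211 = 12871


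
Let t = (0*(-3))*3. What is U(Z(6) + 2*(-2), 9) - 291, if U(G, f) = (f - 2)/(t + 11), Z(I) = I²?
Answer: -3194/11 ≈ -290.36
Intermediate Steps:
t = 0 (t = 0*3 = 0)
U(G, f) = -2/11 + f/11 (U(G, f) = (f - 2)/(0 + 11) = (-2 + f)/11 = (-2 + f)*(1/11) = -2/11 + f/11)
U(Z(6) + 2*(-2), 9) - 291 = (-2/11 + (1/11)*9) - 291 = (-2/11 + 9/11) - 291 = 7/11 - 291 = -3194/11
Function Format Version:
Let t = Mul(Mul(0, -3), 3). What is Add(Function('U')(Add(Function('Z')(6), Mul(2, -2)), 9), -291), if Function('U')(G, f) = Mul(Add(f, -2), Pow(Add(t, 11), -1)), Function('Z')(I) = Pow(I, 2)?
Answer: Rational(-3194, 11) ≈ -290.36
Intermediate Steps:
t = 0 (t = Mul(0, 3) = 0)
Function('U')(G, f) = Add(Rational(-2, 11), Mul(Rational(1, 11), f)) (Function('U')(G, f) = Mul(Add(f, -2), Pow(Add(0, 11), -1)) = Mul(Add(-2, f), Pow(11, -1)) = Mul(Add(-2, f), Rational(1, 11)) = Add(Rational(-2, 11), Mul(Rational(1, 11), f)))
Add(Function('U')(Add(Function('Z')(6), Mul(2, -2)), 9), -291) = Add(Add(Rational(-2, 11), Mul(Rational(1, 11), 9)), -291) = Add(Add(Rational(-2, 11), Rational(9, 11)), -291) = Add(Rational(7, 11), -291) = Rational(-3194, 11)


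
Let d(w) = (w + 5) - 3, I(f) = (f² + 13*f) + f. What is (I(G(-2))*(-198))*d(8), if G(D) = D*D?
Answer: -142560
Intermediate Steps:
G(D) = D²
I(f) = f² + 14*f
d(w) = 2 + w (d(w) = (5 + w) - 3 = 2 + w)
(I(G(-2))*(-198))*d(8) = (((-2)²*(14 + (-2)²))*(-198))*(2 + 8) = ((4*(14 + 4))*(-198))*10 = ((4*18)*(-198))*10 = (72*(-198))*10 = -14256*10 = -142560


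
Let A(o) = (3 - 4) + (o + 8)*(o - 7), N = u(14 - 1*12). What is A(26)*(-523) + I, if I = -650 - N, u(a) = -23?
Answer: -337962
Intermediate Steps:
N = -23
A(o) = -1 + (-7 + o)*(8 + o) (A(o) = -1 + (8 + o)*(-7 + o) = -1 + (-7 + o)*(8 + o))
I = -627 (I = -650 - 1*(-23) = -650 + 23 = -627)
A(26)*(-523) + I = (-57 + 26 + 26²)*(-523) - 627 = (-57 + 26 + 676)*(-523) - 627 = 645*(-523) - 627 = -337335 - 627 = -337962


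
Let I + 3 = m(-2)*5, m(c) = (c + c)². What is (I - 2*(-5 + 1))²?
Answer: 7225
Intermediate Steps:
m(c) = 4*c² (m(c) = (2*c)² = 4*c²)
I = 77 (I = -3 + (4*(-2)²)*5 = -3 + (4*4)*5 = -3 + 16*5 = -3 + 80 = 77)
(I - 2*(-5 + 1))² = (77 - 2*(-5 + 1))² = (77 - 2*(-4))² = (77 + 8)² = 85² = 7225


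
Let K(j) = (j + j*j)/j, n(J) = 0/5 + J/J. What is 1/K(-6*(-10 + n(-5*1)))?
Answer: 1/55 ≈ 0.018182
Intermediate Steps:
n(J) = 1 (n(J) = 0*(1/5) + 1 = 0 + 1 = 1)
K(j) = (j + j**2)/j
1/K(-6*(-10 + n(-5*1))) = 1/(1 - 6*(-10 + 1)) = 1/(1 - 6*(-9)) = 1/(1 + 54) = 1/55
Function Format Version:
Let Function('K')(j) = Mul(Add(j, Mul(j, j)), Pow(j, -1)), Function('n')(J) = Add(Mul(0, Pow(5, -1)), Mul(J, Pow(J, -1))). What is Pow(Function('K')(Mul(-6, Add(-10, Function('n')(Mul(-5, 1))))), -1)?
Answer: Rational(1, 55) ≈ 0.018182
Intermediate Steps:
Function('n')(J) = 1 (Function('n')(J) = Add(Mul(0, Rational(1, 5)), 1) = Add(0, 1) = 1)
Function('K')(j) = Mul(Pow(j, -1), Add(j, Pow(j, 2))) (Function('K')(j) = Mul(Add(j, Pow(j, 2)), Pow(j, -1)) = Mul(Pow(j, -1), Add(j, Pow(j, 2))))
Pow(Function('K')(Mul(-6, Add(-10, Function('n')(Mul(-5, 1))))), -1) = Pow(Add(1, Mul(-6, Add(-10, 1))), -1) = Pow(Add(1, Mul(-6, -9)), -1) = Pow(Add(1, 54), -1) = Pow(55, -1) = Rational(1, 55)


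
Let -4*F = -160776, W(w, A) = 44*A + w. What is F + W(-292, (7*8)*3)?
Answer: 47294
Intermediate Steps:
W(w, A) = w + 44*A
F = 40194 (F = -¼*(-160776) = 40194)
F + W(-292, (7*8)*3) = 40194 + (-292 + 44*((7*8)*3)) = 40194 + (-292 + 44*(56*3)) = 40194 + (-292 + 44*168) = 40194 + (-292 + 7392) = 40194 + 7100 = 47294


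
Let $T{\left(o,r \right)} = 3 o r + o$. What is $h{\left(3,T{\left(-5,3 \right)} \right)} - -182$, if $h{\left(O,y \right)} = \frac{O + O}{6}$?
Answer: $183$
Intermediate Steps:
$T{\left(o,r \right)} = o + 3 o r$ ($T{\left(o,r \right)} = 3 o r + o = o + 3 o r$)
$h{\left(O,y \right)} = \frac{O}{3}$ ($h{\left(O,y \right)} = 2 O \frac{1}{6} = \frac{O}{3}$)
$h{\left(3,T{\left(-5,3 \right)} \right)} - -182 = \frac{1}{3} \cdot 3 - -182 = 1 + 182 = 183$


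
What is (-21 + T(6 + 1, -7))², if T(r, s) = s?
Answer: 784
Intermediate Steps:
(-21 + T(6 + 1, -7))² = (-21 - 7)² = (-28)² = 784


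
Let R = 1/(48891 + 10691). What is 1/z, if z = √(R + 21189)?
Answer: 31*√78273945938/1262482999 ≈ 0.0068698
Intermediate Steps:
R = 1/59582 ≈ 1.6784e-5
z = √78273945938/1922 (z = √(1/59582 + 21189) = √(1262482999/59582) = √78273945938/1922 ≈ 145.56)
1/z = 1/(√78273945938/1922) = 31*√78273945938/1262482999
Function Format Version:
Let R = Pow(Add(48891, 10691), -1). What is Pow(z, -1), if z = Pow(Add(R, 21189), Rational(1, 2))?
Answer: Mul(Rational(31, 1262482999), Pow(78273945938, Rational(1, 2))) ≈ 0.0068698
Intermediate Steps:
R = Rational(1, 59582) (R = Pow(59582, -1) = Rational(1, 59582) ≈ 1.6784e-5)
z = Mul(Rational(1, 1922), Pow(78273945938, Rational(1, 2))) (z = Pow(Add(Rational(1, 59582), 21189), Rational(1, 2)) = Pow(Rational(1262482999, 59582), Rational(1, 2)) = Mul(Rational(1, 1922), Pow(78273945938, Rational(1, 2))) ≈ 145.56)
Pow(z, -1) = Pow(Mul(Rational(1, 1922), Pow(78273945938, Rational(1, 2))), -1) = Mul(Rational(31, 1262482999), Pow(78273945938, Rational(1, 2)))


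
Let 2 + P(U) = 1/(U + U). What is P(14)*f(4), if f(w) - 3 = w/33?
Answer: -515/84 ≈ -6.1310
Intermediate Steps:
P(U) = -2 + 1/(2*U) (P(U) = -2 + 1/(U + U) = -2 + 1/(2*U))
f(w) = 3 + w/33
P(14)*f(4) = (-2 + (½)/14)*(3 + (1/33)*4) = (-2 + (½)*(1/14))*(3 + 4/33) = (-2 + 1/28)*(103/33) = -55/28*103/33 = -515/84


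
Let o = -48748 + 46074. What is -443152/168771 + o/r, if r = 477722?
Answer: -15153910957/5758972833 ≈ -2.6314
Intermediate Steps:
o = -2674
-443152/168771 + o/r = -443152/168771 - 2674/477722 = -443152*1/168771 - 2674*1/477722 = -443152/168771 - 191/34123 = -15153910957/5758972833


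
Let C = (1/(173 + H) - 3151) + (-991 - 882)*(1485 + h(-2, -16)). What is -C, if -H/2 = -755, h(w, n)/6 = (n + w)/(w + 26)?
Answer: 9344445163/3366 ≈ 2.7761e+6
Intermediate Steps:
h(w, n) = 6*(n + w)/(26 + w) (h(w, n) = 6*((n + w)/(w + 26)) = 6*((n + w)/(26 + w)) = 6*(n + w)/(26 + w))
H = 1510 (H = -2*(-755) = 1510)
C = -9344445163/3366 (C = (1/(173 + 1510) - 3151) + (-991 - 882)*(1485 + 6*(-16 - 2)/(26 - 2)) = (1/1683 - 3151) - 1873*(1485 + 6*(-18)/24) = (1/1683 - 3151) - 1873*(1485 + 6*(1/24)*(-18)) = -5303132/1683 - 1873*(1485 - 9/2) = -5303132/1683 - 1873*2961/2 = -5303132/1683 - 5545953/2 = -9344445163/3366 ≈ -2.7761e+6)
-C = -1*(-9344445163/3366) = 9344445163/3366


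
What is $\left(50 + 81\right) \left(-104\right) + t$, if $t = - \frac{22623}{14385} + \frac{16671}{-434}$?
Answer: $- \frac{4062166137}{297290} \approx -13664.0$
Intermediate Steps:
$t = - \frac{11887177}{297290}$ ($t = \left(-22623\right) \frac{1}{14385} + 16671 \left(- \frac{1}{434}\right) = - \frac{7541}{4795} - \frac{16671}{434} = - \frac{11887177}{297290} \approx -39.985$)
$\left(50 + 81\right) \left(-104\right) + t = \left(50 + 81\right) \left(-104\right) - \frac{11887177}{297290} = 131 \left(-104\right) - \frac{11887177}{297290} = -13624 - \frac{11887177}{297290} = - \frac{4062166137}{297290}$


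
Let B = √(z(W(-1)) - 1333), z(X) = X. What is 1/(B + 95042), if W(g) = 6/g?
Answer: 95042/9032983103 - I*√1339/9032983103 ≈ 1.0522e-5 - 4.051e-9*I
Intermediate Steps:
B = I*√1339 (B = √(6/(-1) - 1333) = √(6*(-1) - 1333) = √(-6 - 1333) = √(-1339) = I*√1339 ≈ 36.592*I)
1/(B + 95042) = 1/(I*√1339 + 95042) = 1/(95042 + I*√1339)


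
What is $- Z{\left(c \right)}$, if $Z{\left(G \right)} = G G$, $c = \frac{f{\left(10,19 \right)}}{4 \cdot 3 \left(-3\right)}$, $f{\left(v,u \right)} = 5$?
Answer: $- \frac{25}{1296} \approx -0.01929$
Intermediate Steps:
$c = - \frac{5}{36}$ ($c = \frac{5}{4 \cdot 3 \left(-3\right)} = \frac{5}{12 \left(-3\right)} = \frac{5}{-36} = 5 \left(- \frac{1}{36}\right) = - \frac{5}{36} \approx -0.13889$)
$Z{\left(G \right)} = G^{2}$
$- Z{\left(c \right)} = - \left(- \frac{5}{36}\right)^{2} = \left(-1\right) \frac{25}{1296} = - \frac{25}{1296}$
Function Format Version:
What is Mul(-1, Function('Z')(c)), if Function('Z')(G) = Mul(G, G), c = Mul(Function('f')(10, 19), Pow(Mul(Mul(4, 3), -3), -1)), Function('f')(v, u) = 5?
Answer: Rational(-25, 1296) ≈ -0.019290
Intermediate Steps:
c = Rational(-5, 36) (c = Mul(5, Pow(Mul(Mul(4, 3), -3), -1)) = Mul(5, Pow(Mul(12, -3), -1)) = Mul(5, Pow(-36, -1)) = Mul(5, Rational(-1, 36)) = Rational(-5, 36) ≈ -0.13889)
Function('Z')(G) = Pow(G, 2)
Mul(-1, Function('Z')(c)) = Mul(-1, Pow(Rational(-5, 36), 2)) = Mul(-1, Rational(25, 1296)) = Rational(-25, 1296)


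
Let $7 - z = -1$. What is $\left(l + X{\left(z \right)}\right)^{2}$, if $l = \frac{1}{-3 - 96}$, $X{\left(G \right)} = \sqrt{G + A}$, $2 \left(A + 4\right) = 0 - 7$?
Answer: $\frac{9803}{19602} - \frac{\sqrt{2}}{99} \approx 0.48582$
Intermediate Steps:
$A = - \frac{15}{2}$ ($A = -4 + \frac{0 - 7}{2} = -4 + \frac{1}{2} \left(-7\right) = -4 - \frac{7}{2} = - \frac{15}{2} \approx -7.5$)
$z = 8$ ($z = 7 - -1 = 7 + 1 = 8$)
$X{\left(G \right)} = \sqrt{- \frac{15}{2} + G}$ ($X{\left(G \right)} = \sqrt{G - \frac{15}{2}} = \sqrt{- \frac{15}{2} + G}$)
$l = - \frac{1}{99}$ ($l = \frac{1}{-99} = - \frac{1}{99} \approx -0.010101$)
$\left(l + X{\left(z \right)}\right)^{2} = \left(- \frac{1}{99} + \frac{\sqrt{-30 + 4 \cdot 8}}{2}\right)^{2} = \left(- \frac{1}{99} + \frac{\sqrt{-30 + 32}}{2}\right)^{2} = \left(- \frac{1}{99} + \frac{\sqrt{2}}{2}\right)^{2}$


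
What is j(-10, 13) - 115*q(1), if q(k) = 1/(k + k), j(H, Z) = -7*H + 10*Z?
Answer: 285/2 ≈ 142.50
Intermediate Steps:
q(k) = 1/(2*k)
j(-10, 13) - 115*q(1) = (-7*(-10) + 10*13) - 115/(2*1) = (70 + 130) - 115/2 = 200 - 115*½ = 200 - 115/2 = 285/2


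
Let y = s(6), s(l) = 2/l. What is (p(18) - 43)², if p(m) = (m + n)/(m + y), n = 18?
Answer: 5094049/3025 ≈ 1684.0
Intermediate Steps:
y = ⅓ (y = 2/6 = 2*(⅙) = ⅓ ≈ 0.33333)
p(m) = (18 + m)/(⅓ + m) (p(m) = (m + 18)/(m + ⅓) = (18 + m)/(⅓ + m))
(p(18) - 43)² = (3*(18 + 18)/(1 + 3*18) - 43)² = (3*36/(1 + 54) - 43)² = (3*36/55 - 43)² = (3*(1/55)*36 - 43)² = (108/55 - 43)² = (-2257/55)² = 5094049/3025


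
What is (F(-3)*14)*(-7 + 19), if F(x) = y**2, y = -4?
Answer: 2688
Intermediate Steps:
F(x) = 16 (F(x) = (-4)**2 = 16)
(F(-3)*14)*(-7 + 19) = (16*14)*(-7 + 19) = 224*12 = 2688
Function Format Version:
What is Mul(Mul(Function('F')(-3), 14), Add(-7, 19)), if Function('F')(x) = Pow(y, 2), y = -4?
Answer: 2688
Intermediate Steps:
Function('F')(x) = 16 (Function('F')(x) = Pow(-4, 2) = 16)
Mul(Mul(Function('F')(-3), 14), Add(-7, 19)) = Mul(Mul(16, 14), Add(-7, 19)) = Mul(224, 12) = 2688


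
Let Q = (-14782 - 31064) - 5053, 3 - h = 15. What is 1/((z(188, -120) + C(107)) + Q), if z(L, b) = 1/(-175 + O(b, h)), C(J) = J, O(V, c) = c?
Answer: -187/9498105 ≈ -1.9688e-5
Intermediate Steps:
h = -12 (h = 3 - 1*15 = 3 - 15 = -12)
z(L, b) = -1/187 (z(L, b) = 1/(-175 - 12) = 1/(-187) = -1/187)
Q = -50899 (Q = -45846 - 5053 = -50899)
1/((z(188, -120) + C(107)) + Q) = 1/((-1/187 + 107) - 50899) = 1/(20008/187 - 50899) = 1/(-9498105/187) = -187/9498105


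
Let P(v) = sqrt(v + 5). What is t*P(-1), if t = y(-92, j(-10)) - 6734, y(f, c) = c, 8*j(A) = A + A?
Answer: -13473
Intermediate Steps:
j(A) = A/4 (j(A) = (A + A)/8 = (2*A)/8 = A/4)
t = -13473/2 (t = (1/4)*(-10) - 6734 = -5/2 - 6734 = -13473/2 ≈ -6736.5)
P(v) = sqrt(5 + v)
t*P(-1) = -13473*sqrt(5 - 1)/2 = -13473*sqrt(4)/2 = -13473/2*2 = -13473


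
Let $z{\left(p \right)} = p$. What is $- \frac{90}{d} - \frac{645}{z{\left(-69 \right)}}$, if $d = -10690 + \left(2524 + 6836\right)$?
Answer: $\frac{28802}{3059} \approx 9.4155$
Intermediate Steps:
$d = -1330$ ($d = -10690 + 9360 = -1330$)
$- \frac{90}{d} - \frac{645}{z{\left(-69 \right)}} = - \frac{90}{-1330} - \frac{645}{-69} = \left(-90\right) \left(- \frac{1}{1330}\right) - - \frac{215}{23} = \frac{9}{133} + \frac{215}{23} = \frac{28802}{3059}$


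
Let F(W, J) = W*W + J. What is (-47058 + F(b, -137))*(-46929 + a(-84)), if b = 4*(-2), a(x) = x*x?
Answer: 1879254363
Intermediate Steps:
a(x) = x²
b = -8
F(W, J) = J + W² (F(W, J) = W² + J = J + W²)
(-47058 + F(b, -137))*(-46929 + a(-84)) = (-47058 + (-137 + (-8)²))*(-46929 + (-84)²) = (-47058 + (-137 + 64))*(-46929 + 7056) = (-47058 - 73)*(-39873) = -47131*(-39873) = 1879254363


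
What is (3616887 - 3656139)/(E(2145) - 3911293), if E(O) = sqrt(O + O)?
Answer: 153526072836/15298212927559 + 39252*sqrt(4290)/15298212927559 ≈ 0.010036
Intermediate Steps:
E(O) = sqrt(2)*sqrt(O) (E(O) = sqrt(2*O) = sqrt(2)*sqrt(O))
(3616887 - 3656139)/(E(2145) - 3911293) = (3616887 - 3656139)/(sqrt(2)*sqrt(2145) - 3911293) = -39252/(sqrt(4290) - 3911293) = -39252/(-3911293 + sqrt(4290))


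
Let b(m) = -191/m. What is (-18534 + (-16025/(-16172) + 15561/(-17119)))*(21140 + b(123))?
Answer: -702156555275440339/1792229556 ≈ -3.9178e+8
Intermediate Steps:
(-18534 + (-16025/(-16172) + 15561/(-17119)))*(21140 + b(123)) = (-18534 + (-16025/(-16172) + 15561/(-17119)))*(21140 - 191/123) = (-18534 + (-16025*(-1/16172) + 15561*(-1/17119)))*(21140 - 191*1/123) = (-18534 + (16025/16172 - 819/901))*(21140 - 191/123) = (-18534 + 1193657/14570972)*(2600029/123) = -270057201391/14570972*2600029/123 = -702156555275440339/1792229556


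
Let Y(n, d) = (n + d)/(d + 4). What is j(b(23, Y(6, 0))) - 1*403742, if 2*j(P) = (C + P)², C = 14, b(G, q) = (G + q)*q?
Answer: -12878535/32 ≈ -4.0245e+5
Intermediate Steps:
Y(n, d) = (d + n)/(4 + d)
b(G, q) = q*(G + q)
j(P) = (14 + P)²/2
j(b(23, Y(6, 0))) - 1*403742 = (14 + ((0 + 6)/(4 + 0))*(23 + (0 + 6)/(4 + 0)))²/2 - 1*403742 = (14 + (6/4)*(23 + 6/4))²/2 - 403742 = (14 + ((¼)*6)*(23 + (¼)*6))²/2 - 403742 = (14 + 3*(23 + 3/2)/2)²/2 - 403742 = (14 + (3/2)*(49/2))²/2 - 403742 = (14 + 147/4)²/2 - 403742 = (203/4)²/2 - 403742 = (½)*(41209/16) - 403742 = 41209/32 - 403742 = -12878535/32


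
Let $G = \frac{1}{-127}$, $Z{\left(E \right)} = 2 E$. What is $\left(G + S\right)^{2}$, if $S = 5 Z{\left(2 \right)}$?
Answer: $\frac{6446521}{16129} \approx 399.69$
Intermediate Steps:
$G = - \frac{1}{127} \approx -0.007874$
$S = 20$ ($S = 5 \cdot 2 \cdot 2 = 5 \cdot 4 = 20$)
$\left(G + S\right)^{2} = \left(- \frac{1}{127} + 20\right)^{2} = \left(\frac{2539}{127}\right)^{2} = \frac{6446521}{16129}$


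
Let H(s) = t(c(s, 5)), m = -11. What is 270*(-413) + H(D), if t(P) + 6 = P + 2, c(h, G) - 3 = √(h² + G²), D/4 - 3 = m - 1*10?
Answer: -111511 + √5209 ≈ -1.1144e+5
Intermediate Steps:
D = -72 (D = 12 + 4*(-11 - 1*10) = 12 + 4*(-11 - 10) = 12 + 4*(-21) = 12 - 84 = -72)
c(h, G) = 3 + √(G² + h²) (c(h, G) = 3 + √(h² + G²) = 3 + √(G² + h²))
t(P) = -4 + P (t(P) = -6 + (P + 2) = -6 + (2 + P) = -4 + P)
H(s) = -1 + √(25 + s²) (H(s) = -4 + (3 + √(5² + s²)) = -4 + (3 + √(25 + s²)) = -1 + √(25 + s²))
270*(-413) + H(D) = 270*(-413) + (-1 + √(25 + (-72)²)) = -111510 + (-1 + √(25 + 5184)) = -111510 + (-1 + √5209) = -111511 + √5209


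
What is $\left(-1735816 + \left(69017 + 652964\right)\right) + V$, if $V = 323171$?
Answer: $-690664$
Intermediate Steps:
$\left(-1735816 + \left(69017 + 652964\right)\right) + V = \left(-1735816 + \left(69017 + 652964\right)\right) + 323171 = \left(-1735816 + 721981\right) + 323171 = -1013835 + 323171 = -690664$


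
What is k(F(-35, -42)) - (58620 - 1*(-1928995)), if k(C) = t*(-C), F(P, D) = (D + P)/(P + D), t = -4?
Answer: -1987611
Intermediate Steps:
F(P, D) = 1 (F(P, D) = (D + P)/(D + P) = 1)
k(C) = 4*C (k(C) = -(-4)*C = 4*C)
k(F(-35, -42)) - (58620 - 1*(-1928995)) = 4*1 - (58620 - 1*(-1928995)) = 4 - (58620 + 1928995) = 4 - 1*1987615 = 4 - 1987615 = -1987611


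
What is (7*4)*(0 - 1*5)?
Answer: -140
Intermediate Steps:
(7*4)*(0 - 1*5) = 28*(0 - 5) = 28*(-5) = -140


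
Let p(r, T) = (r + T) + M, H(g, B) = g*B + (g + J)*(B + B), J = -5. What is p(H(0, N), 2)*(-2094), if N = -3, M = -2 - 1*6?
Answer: -50256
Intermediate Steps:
M = -8 (M = -2 - 6 = -8)
H(g, B) = B*g + 2*B*(-5 + g) (H(g, B) = g*B + (g - 5)*(B + B) = B*g + (-5 + g)*(2*B) = B*g + 2*B*(-5 + g))
p(r, T) = -8 + T + r (p(r, T) = (r + T) - 8 = (T + r) - 8 = -8 + T + r)
p(H(0, N), 2)*(-2094) = (-8 + 2 - 3*(-10 + 3*0))*(-2094) = (-8 + 2 - 3*(-10 + 0))*(-2094) = (-8 + 2 - 3*(-10))*(-2094) = (-8 + 2 + 30)*(-2094) = 24*(-2094) = -50256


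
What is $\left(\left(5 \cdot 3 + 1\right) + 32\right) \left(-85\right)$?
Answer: $-4080$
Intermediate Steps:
$\left(\left(5 \cdot 3 + 1\right) + 32\right) \left(-85\right) = \left(\left(15 + 1\right) + 32\right) \left(-85\right) = \left(16 + 32\right) \left(-85\right) = 48 \left(-85\right) = -4080$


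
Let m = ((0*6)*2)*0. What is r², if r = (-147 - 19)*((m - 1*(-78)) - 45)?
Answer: 30008484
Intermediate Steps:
m = 0 (m = (0*2)*0 = 0*0 = 0)
r = -5478 (r = (-147 - 19)*((0 - 1*(-78)) - 45) = -166*((0 + 78) - 45) = -166*(78 - 45) = -166*33 = -5478)
r² = (-5478)² = 30008484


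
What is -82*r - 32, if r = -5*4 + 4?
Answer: 1280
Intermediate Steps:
r = -16 (r = -20 + 4 = -16)
-82*r - 32 = -82*(-16) - 32 = 1312 - 32 = 1280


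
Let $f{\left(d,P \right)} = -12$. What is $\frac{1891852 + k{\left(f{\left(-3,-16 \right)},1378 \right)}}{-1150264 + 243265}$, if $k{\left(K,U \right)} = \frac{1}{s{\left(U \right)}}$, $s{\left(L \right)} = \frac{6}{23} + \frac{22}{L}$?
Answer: $- \frac{8299570571}{3979004613} \approx -2.0858$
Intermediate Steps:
$s{\left(L \right)} = \frac{6}{23} + \frac{22}{L}$ ($s{\left(L \right)} = 6 \cdot \frac{1}{23} + \frac{22}{L} = \frac{6}{23} + \frac{22}{L}$)
$k{\left(K,U \right)} = \frac{1}{\frac{6}{23} + \frac{22}{U}}$
$\frac{1891852 + k{\left(f{\left(-3,-16 \right)},1378 \right)}}{-1150264 + 243265} = \frac{1891852 + \frac{23}{2} \cdot 1378 \frac{1}{253 + 3 \cdot 1378}}{-1150264 + 243265} = \frac{1891852 + \frac{23}{2} \cdot 1378 \frac{1}{253 + 4134}}{-906999} = \left(1891852 + \frac{23}{2} \cdot 1378 \cdot \frac{1}{4387}\right) \left(- \frac{1}{906999}\right) = \left(1891852 + \frac{15847}{4387}\right) \left(- \frac{1}{906999}\right) = \frac{8299570571}{4387} \left(- \frac{1}{906999}\right) = - \frac{8299570571}{3979004613}$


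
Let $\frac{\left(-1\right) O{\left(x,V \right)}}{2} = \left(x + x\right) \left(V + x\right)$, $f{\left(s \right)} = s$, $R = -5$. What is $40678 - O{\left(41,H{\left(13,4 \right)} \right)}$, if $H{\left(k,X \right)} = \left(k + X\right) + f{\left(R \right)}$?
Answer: $49370$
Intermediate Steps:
$H{\left(k,X \right)} = -5 + X + k$ ($H{\left(k,X \right)} = \left(k + X\right) - 5 = \left(X + k\right) - 5 = -5 + X + k$)
$O{\left(x,V \right)} = - 4 x \left(V + x\right)$ ($O{\left(x,V \right)} = - 2 \left(x + x\right) \left(V + x\right) = - 2 \cdot 2 x \left(V + x\right) = - 4 x \left(V + x\right)$)
$40678 - O{\left(41,H{\left(13,4 \right)} \right)} = 40678 - \left(-4\right) 41 \left(\left(-5 + 4 + 13\right) + 41\right) = 40678 - \left(-4\right) 41 \left(12 + 41\right) = 40678 - \left(-4\right) 41 \cdot 53 = 40678 - -8692 = 40678 + 8692 = 49370$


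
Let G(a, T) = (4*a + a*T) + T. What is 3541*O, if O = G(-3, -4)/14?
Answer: -7082/7 ≈ -1011.7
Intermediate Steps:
G(a, T) = T + 4*a + T*a (G(a, T) = (4*a + T*a) + T = T + 4*a + T*a)
O = -2/7 (O = (-4 + 4*(-3) - 4*(-3))/14 = (-4 - 12 + 12)*(1/14) = -4*1/14 = -2/7 ≈ -0.28571)
3541*O = 3541*(-2/7) = -7082/7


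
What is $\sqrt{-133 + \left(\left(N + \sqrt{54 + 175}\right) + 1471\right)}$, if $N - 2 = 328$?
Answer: $\sqrt{1668 + \sqrt{229}} \approx 41.026$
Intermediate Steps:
$N = 330$ ($N = 2 + 328 = 330$)
$\sqrt{-133 + \left(\left(N + \sqrt{54 + 175}\right) + 1471\right)} = \sqrt{-133 + \left(\left(330 + \sqrt{54 + 175}\right) + 1471\right)} = \sqrt{-133 + \left(\left(330 + \sqrt{229}\right) + 1471\right)} = \sqrt{-133 + \left(1801 + \sqrt{229}\right)} = \sqrt{1668 + \sqrt{229}}$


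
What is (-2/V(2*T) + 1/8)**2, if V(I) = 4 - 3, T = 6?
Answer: 225/64 ≈ 3.5156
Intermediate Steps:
V(I) = 1
(-2/V(2*T) + 1/8)**2 = (-2/1 + 1/8)**2 = (-2*1 + 1/8)**2 = (-2 + 1/8)**2 = (-15/8)**2 = 225/64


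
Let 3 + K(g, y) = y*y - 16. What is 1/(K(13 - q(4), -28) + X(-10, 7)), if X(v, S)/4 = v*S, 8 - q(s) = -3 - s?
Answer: 1/485 ≈ 0.0020619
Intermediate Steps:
q(s) = 11 + s (q(s) = 8 - (-3 - s) = 8 + (3 + s) = 11 + s)
K(g, y) = -19 + y**2 (K(g, y) = -3 + (y*y - 16) = -3 + (y**2 - 16) = -3 + (-16 + y**2) = -19 + y**2)
X(v, S) = 4*S*v (X(v, S) = 4*(v*S) = 4*(S*v) = 4*S*v)
1/(K(13 - q(4), -28) + X(-10, 7)) = 1/((-19 + (-28)**2) + 4*7*(-10)) = 1/((-19 + 784) - 280) = 1/(765 - 280) = 1/485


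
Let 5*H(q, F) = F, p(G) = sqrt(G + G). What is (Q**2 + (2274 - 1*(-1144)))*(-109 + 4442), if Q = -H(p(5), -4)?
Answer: 370324178/25 ≈ 1.4813e+7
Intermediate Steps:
p(G) = sqrt(2)*sqrt(G) (p(G) = sqrt(2*G) = sqrt(2)*sqrt(G))
H(q, F) = F/5
Q = 4/5 (Q = -(-4)/5 = -1*(-4/5) = 4/5 ≈ 0.80000)
(Q**2 + (2274 - 1*(-1144)))*(-109 + 4442) = ((4/5)**2 + (2274 - 1*(-1144)))*(-109 + 4442) = (16/25 + (2274 + 1144))*4333 = (16/25 + 3418)*4333 = (85466/25)*4333 = 370324178/25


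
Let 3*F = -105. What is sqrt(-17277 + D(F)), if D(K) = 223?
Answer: I*sqrt(17054) ≈ 130.59*I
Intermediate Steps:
F = -35 (F = (1/3)*(-105) = -35)
sqrt(-17277 + D(F)) = sqrt(-17277 + 223) = sqrt(-17054) = I*sqrt(17054)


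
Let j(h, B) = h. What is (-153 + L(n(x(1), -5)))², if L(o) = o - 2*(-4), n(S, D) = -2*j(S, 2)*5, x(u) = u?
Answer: 24025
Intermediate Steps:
n(S, D) = -10*S (n(S, D) = -2*S*5 = -10*S)
L(o) = 8 + o (L(o) = o + 8 = 8 + o)
(-153 + L(n(x(1), -5)))² = (-153 + (8 - 10*1))² = (-153 + (8 - 10))² = (-153 - 2)² = (-155)² = 24025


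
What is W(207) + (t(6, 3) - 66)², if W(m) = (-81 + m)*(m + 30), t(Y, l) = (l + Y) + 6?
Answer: 32463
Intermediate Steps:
t(Y, l) = 6 + Y + l (t(Y, l) = (Y + l) + 6 = 6 + Y + l)
W(m) = (-81 + m)*(30 + m)
W(207) + (t(6, 3) - 66)² = (-2430 + 207² - 51*207) + ((6 + 6 + 3) - 66)² = (-2430 + 42849 - 10557) + (15 - 66)² = 29862 + (-51)² = 29862 + 2601 = 32463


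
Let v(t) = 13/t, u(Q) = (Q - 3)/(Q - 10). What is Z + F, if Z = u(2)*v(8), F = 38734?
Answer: 2478989/64 ≈ 38734.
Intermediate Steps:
u(Q) = (-3 + Q)/(-10 + Q)
Z = 13/64 (Z = ((-3 + 2)/(-10 + 2))*(13/8) = (-1/(-8))*(13*(⅛)) = -⅛*(-1)*(13/8) = (⅛)*(13/8) = 13/64 ≈ 0.20313)
Z + F = 13/64 + 38734 = 2478989/64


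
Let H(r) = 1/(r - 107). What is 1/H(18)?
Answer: -89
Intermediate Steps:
H(r) = 1/(-107 + r)
1/H(18) = 1/(1/(-107 + 18)) = 1/(1/(-89)) = 1/(-1/89) = -89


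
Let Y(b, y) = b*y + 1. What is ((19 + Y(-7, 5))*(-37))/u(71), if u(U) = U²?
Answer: 555/5041 ≈ 0.11010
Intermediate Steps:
Y(b, y) = 1 + b*y
((19 + Y(-7, 5))*(-37))/u(71) = ((19 + (1 - 7*5))*(-37))/(71²) = ((19 + (1 - 35))*(-37))/5041 = ((19 - 34)*(-37))*(1/5041) = -15*(-37)*(1/5041) = 555*(1/5041) = 555/5041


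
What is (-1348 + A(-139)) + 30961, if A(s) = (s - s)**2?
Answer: 29613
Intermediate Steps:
A(s) = 0 (A(s) = 0**2 = 0)
(-1348 + A(-139)) + 30961 = (-1348 + 0) + 30961 = -1348 + 30961 = 29613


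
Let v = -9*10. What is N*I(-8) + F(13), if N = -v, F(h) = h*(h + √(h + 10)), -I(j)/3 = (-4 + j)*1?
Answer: 3409 + 13*√23 ≈ 3471.3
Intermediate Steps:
v = -90
I(j) = 12 - 3*j (I(j) = -3*(-4 + j) = 12 - 3*j)
F(h) = h*(h + √(10 + h))
N = 90 (N = -1*(-90) = 90)
N*I(-8) + F(13) = 90*(12 - 3*(-8)) + 13*(13 + √(10 + 13)) = 90*(12 + 24) + 13*(13 + √23) = 90*36 + (169 + 13*√23) = 3240 + (169 + 13*√23) = 3409 + 13*√23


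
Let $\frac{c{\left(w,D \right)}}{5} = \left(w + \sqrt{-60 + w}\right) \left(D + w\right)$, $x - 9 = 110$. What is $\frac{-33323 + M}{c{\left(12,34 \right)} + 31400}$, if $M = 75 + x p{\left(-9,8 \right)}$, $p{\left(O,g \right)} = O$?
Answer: $- \frac{14654213}{14618060} + \frac{789337 i \sqrt{3}}{29236120} \approx -1.0025 + 0.046763 i$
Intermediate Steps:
$x = 119$ ($x = 9 + 110 = 119$)
$c{\left(w,D \right)} = 5 \left(D + w\right) \left(w + \sqrt{-60 + w}\right)$ ($c{\left(w,D \right)} = 5 \left(w + \sqrt{-60 + w}\right) \left(D + w\right) = 5 \left(D + w\right) \left(w + \sqrt{-60 + w}\right)$)
$M = -996$ ($M = 75 + 119 \left(-9\right) = 75 - 1071 = -996$)
$\frac{-33323 + M}{c{\left(12,34 \right)} + 31400} = \frac{-33323 - 996}{\left(5 \cdot 12^{2} + 5 \cdot 34 \cdot 12 + 5 \cdot 34 \sqrt{-60 + 12} + 5 \cdot 12 \sqrt{-60 + 12}\right) + 31400} = - \frac{34319}{\left(5 \cdot 144 + 2040 + 5 \cdot 34 \sqrt{-48} + 5 \cdot 12 \sqrt{-48}\right) + 31400} = - \frac{34319}{\left(720 + 2040 + 5 \cdot 34 \cdot 4 i \sqrt{3} + 5 \cdot 12 \cdot 4 i \sqrt{3}\right) + 31400} = - \frac{34319}{\left(720 + 2040 + 680 i \sqrt{3} + 240 i \sqrt{3}\right) + 31400} = - \frac{34319}{\left(2760 + 920 i \sqrt{3}\right) + 31400} = - \frac{34319}{34160 + 920 i \sqrt{3}}$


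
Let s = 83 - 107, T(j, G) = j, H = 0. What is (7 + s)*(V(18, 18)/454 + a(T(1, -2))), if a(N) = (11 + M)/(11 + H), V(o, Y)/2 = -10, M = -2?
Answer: -32861/2497 ≈ -13.160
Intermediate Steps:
V(o, Y) = -20 (V(o, Y) = 2*(-10) = -20)
s = -24
a(N) = 9/11 (a(N) = (11 - 2)/(11 + 0) = 9/11)
(7 + s)*(V(18, 18)/454 + a(T(1, -2))) = (7 - 24)*(-20/454 + 9/11) = -17*(-20*1/454 + 9/11) = -17*(-10/227 + 9/11) = -17*1933/2497 = -32861/2497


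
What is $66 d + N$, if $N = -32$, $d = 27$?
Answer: $1750$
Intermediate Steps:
$66 d + N = 66 \cdot 27 - 32 = 1782 - 32 = 1750$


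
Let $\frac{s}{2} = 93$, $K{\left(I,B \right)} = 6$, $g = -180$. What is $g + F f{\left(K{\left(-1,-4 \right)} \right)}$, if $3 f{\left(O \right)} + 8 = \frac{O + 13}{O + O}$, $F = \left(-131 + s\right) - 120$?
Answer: $- \frac{1475}{36} \approx -40.972$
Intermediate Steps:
$s = 186$ ($s = 2 \cdot 93 = 186$)
$F = -65$ ($F = \left(-131 + 186\right) - 120 = 55 - 120 = -65$)
$f{\left(O \right)} = - \frac{8}{3} + \frac{13 + O}{6 O}$ ($f{\left(O \right)} = - \frac{8}{3} + \frac{\left(O + 13\right) \frac{1}{O + O}}{3} = - \frac{8}{3} + \frac{\left(13 + O\right) \frac{1}{2 O}}{3} = - \frac{8}{3} + \frac{\frac{1}{2} \frac{1}{O} \left(13 + O\right)}{3} = - \frac{8}{3} + \frac{13 + O}{6 O}$)
$g + F f{\left(K{\left(-1,-4 \right)} \right)} = -180 - 65 \frac{13 - 90}{6 \cdot 6} = -180 - 65 \cdot \frac{1}{6} \cdot \frac{1}{6} \left(13 - 90\right) = -180 - 65 \cdot \frac{1}{6} \cdot \frac{1}{6} \left(-77\right) = -180 - - \frac{5005}{36} = -180 + \frac{5005}{36} = - \frac{1475}{36}$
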